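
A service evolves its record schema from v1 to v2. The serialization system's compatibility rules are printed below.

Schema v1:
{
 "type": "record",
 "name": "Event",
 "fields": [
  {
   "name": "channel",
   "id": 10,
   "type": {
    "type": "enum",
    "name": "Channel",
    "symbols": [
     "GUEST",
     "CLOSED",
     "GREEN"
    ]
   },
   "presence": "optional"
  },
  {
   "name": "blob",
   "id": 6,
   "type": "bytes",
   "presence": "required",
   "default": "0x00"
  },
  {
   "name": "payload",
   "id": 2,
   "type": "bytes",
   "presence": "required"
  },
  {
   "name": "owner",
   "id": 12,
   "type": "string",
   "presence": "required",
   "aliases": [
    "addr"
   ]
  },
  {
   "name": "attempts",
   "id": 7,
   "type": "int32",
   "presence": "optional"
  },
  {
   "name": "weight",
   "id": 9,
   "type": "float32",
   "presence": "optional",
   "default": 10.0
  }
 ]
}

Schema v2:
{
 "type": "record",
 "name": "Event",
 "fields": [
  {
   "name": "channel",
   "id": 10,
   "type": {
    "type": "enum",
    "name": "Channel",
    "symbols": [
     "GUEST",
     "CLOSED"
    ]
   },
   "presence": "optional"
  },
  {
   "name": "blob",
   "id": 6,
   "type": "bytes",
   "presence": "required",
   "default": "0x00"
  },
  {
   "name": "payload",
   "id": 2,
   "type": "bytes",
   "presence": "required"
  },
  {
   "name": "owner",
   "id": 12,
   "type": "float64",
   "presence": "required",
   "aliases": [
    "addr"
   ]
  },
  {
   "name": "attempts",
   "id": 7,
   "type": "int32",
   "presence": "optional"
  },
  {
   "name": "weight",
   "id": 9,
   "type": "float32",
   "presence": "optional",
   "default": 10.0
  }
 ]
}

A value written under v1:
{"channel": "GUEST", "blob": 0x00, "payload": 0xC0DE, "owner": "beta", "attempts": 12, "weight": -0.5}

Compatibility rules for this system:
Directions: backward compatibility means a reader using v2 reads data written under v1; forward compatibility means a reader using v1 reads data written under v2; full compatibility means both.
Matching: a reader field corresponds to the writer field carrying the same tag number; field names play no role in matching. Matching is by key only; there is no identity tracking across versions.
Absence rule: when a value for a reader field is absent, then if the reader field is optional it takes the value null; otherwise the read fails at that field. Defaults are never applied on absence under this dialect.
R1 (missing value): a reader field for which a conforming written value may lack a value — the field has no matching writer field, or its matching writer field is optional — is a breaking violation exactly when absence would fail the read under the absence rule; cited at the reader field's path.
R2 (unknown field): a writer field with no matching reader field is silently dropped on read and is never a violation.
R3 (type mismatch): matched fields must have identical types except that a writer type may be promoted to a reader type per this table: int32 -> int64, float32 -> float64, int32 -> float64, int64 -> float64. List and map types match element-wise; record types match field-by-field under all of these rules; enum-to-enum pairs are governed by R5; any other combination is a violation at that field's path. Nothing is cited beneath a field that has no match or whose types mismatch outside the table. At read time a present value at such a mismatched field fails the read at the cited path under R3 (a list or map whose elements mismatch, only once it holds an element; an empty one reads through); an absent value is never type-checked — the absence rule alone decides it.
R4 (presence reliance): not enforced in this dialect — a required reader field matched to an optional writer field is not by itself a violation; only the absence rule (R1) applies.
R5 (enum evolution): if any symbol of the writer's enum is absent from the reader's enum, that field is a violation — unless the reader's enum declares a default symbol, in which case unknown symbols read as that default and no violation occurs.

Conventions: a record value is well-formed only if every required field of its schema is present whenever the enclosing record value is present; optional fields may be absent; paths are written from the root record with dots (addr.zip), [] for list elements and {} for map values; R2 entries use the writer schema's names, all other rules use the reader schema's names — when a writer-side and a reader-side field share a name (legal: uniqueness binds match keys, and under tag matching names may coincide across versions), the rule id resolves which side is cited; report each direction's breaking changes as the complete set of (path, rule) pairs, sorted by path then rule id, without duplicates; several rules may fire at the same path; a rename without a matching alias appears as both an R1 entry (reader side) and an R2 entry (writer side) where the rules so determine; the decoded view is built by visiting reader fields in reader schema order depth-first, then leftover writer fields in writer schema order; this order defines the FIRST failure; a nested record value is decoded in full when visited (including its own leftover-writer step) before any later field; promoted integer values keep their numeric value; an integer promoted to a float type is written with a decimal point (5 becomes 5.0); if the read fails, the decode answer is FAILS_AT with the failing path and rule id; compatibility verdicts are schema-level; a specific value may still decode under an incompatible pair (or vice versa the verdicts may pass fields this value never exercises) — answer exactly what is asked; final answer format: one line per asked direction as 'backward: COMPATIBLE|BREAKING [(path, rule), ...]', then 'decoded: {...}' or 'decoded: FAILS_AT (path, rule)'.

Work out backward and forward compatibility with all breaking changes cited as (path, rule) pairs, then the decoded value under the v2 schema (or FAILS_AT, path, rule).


backward: BREAKING [(channel, R5), (owner, R3)]; forward: BREAKING [(owner, R3)]; decoded: FAILS_AT (owner, R3)

each type pair in Event: writer, then reader
backward analysis of Event with v2 as reader and v1 as writer:
  channel <- channel (Channel -> Channel, writer optional)
  blob <- blob (bytes -> bytes, writer required)
  payload <- payload (bytes -> bytes, writer required)
  owner <- owner (string -> float64, writer required)
  attempts <- attempts (int32 -> int32, writer optional)
  weight <- weight (float32 -> float32, writer optional)
  rule R5 violated at channel
  rule R3 violated at owner
  => 2 violation(s): backward is BREAKING for Event
forward analysis of Event with v1 as reader and v2 as writer:
  channel <- channel (Channel -> Channel, writer optional)
  blob <- blob (bytes -> bytes, writer required)
  payload <- payload (bytes -> bytes, writer required)
  owner <- owner (float64 -> string, writer required)
  attempts <- attempts (int32 -> int32, writer optional)
  weight <- weight (float32 -> float32, writer optional)
  rule R3 violated at owner
  => 1 violation(s): forward is BREAKING for Event
migrating the Event value to v2:
  channel := "GUEST"
  blob := 0x00
  payload := 0xC0DE
  read fails at owner under R3
  => FAILS_AT (owner, R3)


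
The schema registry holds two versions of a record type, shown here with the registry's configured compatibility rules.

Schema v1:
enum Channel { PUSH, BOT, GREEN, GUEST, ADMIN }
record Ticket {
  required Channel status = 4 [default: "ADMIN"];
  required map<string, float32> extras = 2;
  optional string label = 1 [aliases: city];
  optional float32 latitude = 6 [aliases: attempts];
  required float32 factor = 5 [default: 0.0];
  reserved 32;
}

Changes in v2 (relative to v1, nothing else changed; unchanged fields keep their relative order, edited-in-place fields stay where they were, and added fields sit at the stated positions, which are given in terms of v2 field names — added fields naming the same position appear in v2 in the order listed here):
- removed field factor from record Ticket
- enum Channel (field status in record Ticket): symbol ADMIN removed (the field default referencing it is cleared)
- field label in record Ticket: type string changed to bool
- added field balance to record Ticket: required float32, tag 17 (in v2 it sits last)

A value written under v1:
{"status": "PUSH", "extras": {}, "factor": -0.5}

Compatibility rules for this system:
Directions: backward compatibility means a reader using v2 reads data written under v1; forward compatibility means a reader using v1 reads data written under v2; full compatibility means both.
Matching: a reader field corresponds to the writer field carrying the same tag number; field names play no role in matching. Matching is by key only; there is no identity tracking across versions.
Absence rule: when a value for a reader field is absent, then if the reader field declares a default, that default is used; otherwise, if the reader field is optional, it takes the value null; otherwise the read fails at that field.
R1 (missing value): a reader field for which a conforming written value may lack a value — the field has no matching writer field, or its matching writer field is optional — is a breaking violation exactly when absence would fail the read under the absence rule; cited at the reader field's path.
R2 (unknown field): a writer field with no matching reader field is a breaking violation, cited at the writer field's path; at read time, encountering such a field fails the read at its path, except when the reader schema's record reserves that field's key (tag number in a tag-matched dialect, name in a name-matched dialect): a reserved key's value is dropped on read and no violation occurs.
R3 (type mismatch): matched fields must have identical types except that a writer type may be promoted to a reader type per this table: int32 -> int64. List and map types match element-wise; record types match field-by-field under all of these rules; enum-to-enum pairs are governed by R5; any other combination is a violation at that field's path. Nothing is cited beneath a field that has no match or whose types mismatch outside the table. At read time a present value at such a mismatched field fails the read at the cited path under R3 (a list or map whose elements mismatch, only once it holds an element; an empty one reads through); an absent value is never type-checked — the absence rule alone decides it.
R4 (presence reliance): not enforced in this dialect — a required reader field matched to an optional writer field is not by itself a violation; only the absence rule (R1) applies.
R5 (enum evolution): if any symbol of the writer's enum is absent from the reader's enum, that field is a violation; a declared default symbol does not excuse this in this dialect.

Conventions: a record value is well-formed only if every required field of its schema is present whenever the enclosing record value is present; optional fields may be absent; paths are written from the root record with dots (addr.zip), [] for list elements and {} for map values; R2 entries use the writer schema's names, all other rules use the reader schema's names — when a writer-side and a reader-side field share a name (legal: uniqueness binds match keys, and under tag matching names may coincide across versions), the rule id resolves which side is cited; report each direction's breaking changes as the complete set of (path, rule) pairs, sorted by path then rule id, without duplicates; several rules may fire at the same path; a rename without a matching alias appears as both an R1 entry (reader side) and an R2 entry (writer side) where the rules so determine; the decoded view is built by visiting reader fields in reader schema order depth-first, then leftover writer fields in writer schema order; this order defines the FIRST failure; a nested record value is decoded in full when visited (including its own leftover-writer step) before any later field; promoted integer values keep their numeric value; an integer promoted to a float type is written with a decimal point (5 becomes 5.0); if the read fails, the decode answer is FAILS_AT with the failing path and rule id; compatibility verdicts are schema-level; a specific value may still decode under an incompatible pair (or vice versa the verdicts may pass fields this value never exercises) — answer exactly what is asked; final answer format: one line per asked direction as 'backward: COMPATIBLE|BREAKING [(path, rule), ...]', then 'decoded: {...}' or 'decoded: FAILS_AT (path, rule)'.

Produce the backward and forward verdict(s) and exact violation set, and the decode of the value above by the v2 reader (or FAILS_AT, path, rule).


each type pair in Ticket: writer, then reader
backward on Ticket — v2 reading data written by v1:
  status <- status (Channel -> Channel, writer required)
  extras <- extras (map<string, float32> -> map<string, float32>, writer required)
  label <- label (string -> bool, writer optional)
  latitude <- latitude (float32 -> float32, writer optional)
  balance: no writer match
  leftover writer field: factor
  violation R1 at balance
  violation R2 at factor
  violation R3 at label
  violation R5 at status
  => backward: BREAKING (4)
forward on Ticket — v1 reading data written by v2:
  status <- status (Channel -> Channel, writer required)
  extras <- extras (map<string, float32> -> map<string, float32>, writer required)
  label <- label (bool -> string, writer optional)
  latitude <- latitude (float32 -> float32, writer optional)
  factor: no writer match
  leftover writer field: balance
  violation R2 at balance
  violation R3 at label
  => forward: BREAKING (2)
decode walk for Ticket under reader schema v2:
  status := "PUSH"
  extras := {}
  label := null (not supplied -> null)
  latitude := null (not supplied -> null)
  read fails at balance under R1 (no fill)
  => FAILS_AT (balance, R1)

backward: BREAKING [(balance, R1), (factor, R2), (label, R3), (status, R5)]; forward: BREAKING [(balance, R2), (label, R3)]; decoded: FAILS_AT (balance, R1)


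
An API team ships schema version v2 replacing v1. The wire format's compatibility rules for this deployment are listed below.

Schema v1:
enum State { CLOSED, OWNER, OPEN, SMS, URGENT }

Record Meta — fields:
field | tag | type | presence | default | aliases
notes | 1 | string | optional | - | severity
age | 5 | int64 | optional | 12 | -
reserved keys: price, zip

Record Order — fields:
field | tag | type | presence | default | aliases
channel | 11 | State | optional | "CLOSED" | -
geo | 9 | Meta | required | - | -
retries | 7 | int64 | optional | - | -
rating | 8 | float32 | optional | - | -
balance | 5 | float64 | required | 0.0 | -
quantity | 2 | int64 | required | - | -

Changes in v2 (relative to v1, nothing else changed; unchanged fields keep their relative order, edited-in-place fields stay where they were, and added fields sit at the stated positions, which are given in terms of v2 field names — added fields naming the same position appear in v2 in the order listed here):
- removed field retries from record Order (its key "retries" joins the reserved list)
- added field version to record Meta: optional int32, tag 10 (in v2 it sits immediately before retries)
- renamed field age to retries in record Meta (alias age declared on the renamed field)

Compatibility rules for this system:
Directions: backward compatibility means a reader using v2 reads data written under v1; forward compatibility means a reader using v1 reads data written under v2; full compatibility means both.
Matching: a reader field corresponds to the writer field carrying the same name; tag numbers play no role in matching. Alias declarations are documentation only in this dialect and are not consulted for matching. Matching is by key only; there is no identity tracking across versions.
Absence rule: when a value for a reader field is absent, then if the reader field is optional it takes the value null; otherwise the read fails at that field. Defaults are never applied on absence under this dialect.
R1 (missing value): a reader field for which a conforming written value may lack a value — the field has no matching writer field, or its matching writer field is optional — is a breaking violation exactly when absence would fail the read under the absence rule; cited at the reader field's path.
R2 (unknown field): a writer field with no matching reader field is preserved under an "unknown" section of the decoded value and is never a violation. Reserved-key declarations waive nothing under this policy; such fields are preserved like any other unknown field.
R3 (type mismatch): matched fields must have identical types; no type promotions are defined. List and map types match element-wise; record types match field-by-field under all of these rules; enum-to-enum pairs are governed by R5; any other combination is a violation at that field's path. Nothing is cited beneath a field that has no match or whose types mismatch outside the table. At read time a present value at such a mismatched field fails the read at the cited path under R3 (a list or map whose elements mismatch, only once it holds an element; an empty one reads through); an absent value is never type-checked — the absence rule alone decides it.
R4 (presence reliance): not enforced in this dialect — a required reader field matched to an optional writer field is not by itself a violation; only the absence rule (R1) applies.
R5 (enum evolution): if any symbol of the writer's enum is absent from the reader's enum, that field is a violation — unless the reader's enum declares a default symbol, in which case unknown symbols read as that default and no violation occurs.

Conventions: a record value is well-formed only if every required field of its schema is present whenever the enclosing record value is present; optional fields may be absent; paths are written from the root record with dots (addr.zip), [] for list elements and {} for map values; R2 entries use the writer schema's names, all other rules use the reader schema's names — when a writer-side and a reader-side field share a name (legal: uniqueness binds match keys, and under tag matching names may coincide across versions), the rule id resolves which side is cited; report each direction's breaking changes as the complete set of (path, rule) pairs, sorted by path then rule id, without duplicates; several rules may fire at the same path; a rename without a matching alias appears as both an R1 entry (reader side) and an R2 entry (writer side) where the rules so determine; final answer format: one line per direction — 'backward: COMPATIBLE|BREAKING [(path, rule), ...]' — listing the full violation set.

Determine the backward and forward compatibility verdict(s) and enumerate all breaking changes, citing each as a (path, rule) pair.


backward: COMPATIBLE []; forward: COMPATIBLE []

the writer's type comes first in each Order pair
backward on Order — v2 reading data written by v1:
  channel <- channel (State -> State, writer optional)
  geo <- geo (Meta -> Meta, writer required)
  rating <- rating (float32 -> float32, writer optional)
  balance <- balance (float64 -> float64, writer required)
  quantity <- quantity (int64 -> int64, writer required)
  retries (writer side), unknown to reader
  geo.notes <- geo.notes (string -> string, writer optional)
  geo.version: no writer-side match
  geo.retries: no writer-side match
  geo.age (writer side), unknown to reader
  nothing fires on Order: backward is COMPATIBLE
forward on Order — v1 reading data written by v2:
  channel <- channel (State -> State, writer optional)
  geo <- geo (Meta -> Meta, writer required)
  retries: no writer-side match
  rating <- rating (float32 -> float32, writer optional)
  balance <- balance (float64 -> float64, writer required)
  quantity <- quantity (int64 -> int64, writer required)
  geo.notes <- geo.notes (string -> string, writer optional)
  geo.age: no writer-side match
  geo.version (writer side), unknown to reader
  geo.retries (writer side), unknown to reader
  nothing fires on Order: forward is COMPATIBLE


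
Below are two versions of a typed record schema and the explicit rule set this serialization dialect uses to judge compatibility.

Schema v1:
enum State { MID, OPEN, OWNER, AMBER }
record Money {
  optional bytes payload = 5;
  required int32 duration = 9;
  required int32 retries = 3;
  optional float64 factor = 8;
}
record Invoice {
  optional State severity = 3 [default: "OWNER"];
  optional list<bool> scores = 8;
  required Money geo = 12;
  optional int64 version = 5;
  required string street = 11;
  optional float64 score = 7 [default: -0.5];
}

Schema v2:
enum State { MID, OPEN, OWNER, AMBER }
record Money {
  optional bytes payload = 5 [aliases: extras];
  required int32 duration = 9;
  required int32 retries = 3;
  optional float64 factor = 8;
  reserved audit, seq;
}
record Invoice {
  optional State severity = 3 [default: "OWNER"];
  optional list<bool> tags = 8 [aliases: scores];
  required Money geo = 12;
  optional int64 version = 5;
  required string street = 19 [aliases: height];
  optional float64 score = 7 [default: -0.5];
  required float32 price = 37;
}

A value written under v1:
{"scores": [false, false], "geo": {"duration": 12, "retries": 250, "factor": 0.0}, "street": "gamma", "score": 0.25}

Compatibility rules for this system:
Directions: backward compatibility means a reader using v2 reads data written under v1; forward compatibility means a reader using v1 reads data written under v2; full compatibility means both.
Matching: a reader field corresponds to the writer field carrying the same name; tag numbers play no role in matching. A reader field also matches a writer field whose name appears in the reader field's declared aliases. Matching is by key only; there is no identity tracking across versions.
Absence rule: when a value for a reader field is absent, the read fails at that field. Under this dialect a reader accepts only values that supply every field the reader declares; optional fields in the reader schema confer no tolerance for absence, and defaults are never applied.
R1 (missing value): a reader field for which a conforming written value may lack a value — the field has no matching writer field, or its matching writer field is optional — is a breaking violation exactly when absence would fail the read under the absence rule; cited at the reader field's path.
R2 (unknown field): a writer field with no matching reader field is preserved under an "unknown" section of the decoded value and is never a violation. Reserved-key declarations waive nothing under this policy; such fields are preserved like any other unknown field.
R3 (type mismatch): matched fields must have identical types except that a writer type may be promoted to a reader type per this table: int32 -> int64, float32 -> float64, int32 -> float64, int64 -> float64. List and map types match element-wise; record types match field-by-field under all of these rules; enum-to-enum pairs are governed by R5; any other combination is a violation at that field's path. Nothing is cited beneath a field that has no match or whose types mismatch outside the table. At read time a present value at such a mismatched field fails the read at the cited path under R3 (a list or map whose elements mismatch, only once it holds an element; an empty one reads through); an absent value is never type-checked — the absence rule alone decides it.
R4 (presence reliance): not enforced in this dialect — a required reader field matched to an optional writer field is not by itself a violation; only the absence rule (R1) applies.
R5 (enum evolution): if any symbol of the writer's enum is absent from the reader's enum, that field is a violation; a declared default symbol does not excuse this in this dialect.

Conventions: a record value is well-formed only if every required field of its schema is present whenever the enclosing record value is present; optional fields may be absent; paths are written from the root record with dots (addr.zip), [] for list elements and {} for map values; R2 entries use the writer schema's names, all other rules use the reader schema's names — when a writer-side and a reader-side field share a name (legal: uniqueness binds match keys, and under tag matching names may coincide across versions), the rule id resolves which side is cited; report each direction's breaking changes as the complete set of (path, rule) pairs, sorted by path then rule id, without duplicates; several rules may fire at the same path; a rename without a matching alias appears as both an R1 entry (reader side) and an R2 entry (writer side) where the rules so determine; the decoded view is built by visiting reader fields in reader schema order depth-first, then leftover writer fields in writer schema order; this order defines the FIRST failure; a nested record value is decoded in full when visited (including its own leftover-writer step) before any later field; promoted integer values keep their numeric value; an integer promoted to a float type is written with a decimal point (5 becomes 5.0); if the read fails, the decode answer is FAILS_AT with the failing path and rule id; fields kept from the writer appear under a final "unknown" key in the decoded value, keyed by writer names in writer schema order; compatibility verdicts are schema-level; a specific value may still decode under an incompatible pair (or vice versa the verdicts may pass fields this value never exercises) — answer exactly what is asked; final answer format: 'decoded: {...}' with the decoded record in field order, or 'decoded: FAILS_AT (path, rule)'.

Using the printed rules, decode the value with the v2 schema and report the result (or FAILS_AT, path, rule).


decoded: FAILS_AT (severity, R1)

each type pair in Invoice: writer, then reader
decode (reader v2):
  read fails at severity under R1 (no fill)
  => FAILS_AT (severity, R1)
the other Invoice changes do not affect what is asked:
  field street in record Invoice: tag 11 changed to 19 -> no rule fires on it and the decoded Invoice view is identical with or without it
  added field price to record Invoice: required float32, tag 37 (in v2 it sits last) -> shifts the Invoice verdicts, not this decode
  renamed field scores to tags in record Invoice (alias scores declared on the renamed field) -> shifts the Invoice verdicts, not this decode


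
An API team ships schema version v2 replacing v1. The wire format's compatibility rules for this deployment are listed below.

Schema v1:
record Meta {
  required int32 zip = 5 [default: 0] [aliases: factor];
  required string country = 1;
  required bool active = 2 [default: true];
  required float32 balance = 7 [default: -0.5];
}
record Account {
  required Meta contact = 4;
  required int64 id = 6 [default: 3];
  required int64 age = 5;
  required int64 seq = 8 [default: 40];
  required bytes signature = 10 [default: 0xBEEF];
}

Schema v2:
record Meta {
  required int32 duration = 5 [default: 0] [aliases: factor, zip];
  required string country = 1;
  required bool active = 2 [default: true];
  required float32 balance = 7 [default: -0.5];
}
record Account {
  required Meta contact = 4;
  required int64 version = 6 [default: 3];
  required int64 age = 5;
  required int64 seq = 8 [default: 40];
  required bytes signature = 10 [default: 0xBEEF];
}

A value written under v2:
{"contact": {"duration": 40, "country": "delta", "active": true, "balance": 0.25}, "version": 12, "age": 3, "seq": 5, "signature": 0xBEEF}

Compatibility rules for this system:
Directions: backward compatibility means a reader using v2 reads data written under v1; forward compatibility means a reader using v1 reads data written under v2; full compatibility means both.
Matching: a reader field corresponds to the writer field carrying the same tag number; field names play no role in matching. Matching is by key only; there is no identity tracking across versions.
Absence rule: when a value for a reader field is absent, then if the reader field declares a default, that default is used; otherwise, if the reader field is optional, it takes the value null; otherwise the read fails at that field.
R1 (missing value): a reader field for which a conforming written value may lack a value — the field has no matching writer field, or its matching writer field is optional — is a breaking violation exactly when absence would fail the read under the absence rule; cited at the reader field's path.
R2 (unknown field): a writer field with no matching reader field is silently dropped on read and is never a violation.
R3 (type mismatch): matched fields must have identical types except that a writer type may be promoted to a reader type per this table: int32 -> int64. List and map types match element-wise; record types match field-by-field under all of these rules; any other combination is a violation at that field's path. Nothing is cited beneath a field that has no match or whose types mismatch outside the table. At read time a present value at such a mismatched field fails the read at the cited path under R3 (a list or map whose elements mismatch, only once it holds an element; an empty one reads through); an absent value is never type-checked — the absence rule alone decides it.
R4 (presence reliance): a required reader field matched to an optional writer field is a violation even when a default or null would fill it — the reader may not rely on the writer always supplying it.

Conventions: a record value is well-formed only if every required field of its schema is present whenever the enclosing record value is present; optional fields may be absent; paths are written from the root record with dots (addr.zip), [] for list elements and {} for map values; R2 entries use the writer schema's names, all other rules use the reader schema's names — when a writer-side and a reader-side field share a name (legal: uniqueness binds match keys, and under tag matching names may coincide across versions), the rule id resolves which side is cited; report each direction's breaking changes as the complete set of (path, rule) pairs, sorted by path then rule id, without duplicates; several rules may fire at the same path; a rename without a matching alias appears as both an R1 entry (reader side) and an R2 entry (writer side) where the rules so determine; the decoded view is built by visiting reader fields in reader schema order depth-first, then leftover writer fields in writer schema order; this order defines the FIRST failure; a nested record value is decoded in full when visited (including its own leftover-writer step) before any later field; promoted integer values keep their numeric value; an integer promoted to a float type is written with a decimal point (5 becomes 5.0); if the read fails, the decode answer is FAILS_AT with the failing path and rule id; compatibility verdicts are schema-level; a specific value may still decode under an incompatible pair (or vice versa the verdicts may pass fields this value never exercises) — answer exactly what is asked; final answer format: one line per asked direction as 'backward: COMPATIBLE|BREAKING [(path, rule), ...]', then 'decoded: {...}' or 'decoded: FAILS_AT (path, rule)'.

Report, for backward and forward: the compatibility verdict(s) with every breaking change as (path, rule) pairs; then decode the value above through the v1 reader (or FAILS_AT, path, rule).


backward: COMPATIBLE []; forward: COMPATIBLE []; decoded: {"contact": {"zip": 40, "country": "delta", "active": true, "balance": 0.25}, "id": 12, "age": 3, "seq": 5, "signature": 0xBEEF}

the writer's type comes first in each Account pair
checking backward for Account: reader v2 against writer v1:
  writer required, Meta -> Meta: reader contact maps from writer contact
  writer required, int64 -> int64: reader version maps from writer id
  writer required, int64 -> int64: reader age maps from writer age
  writer required, int64 -> int64: reader seq maps from writer seq
  writer required, bytes -> bytes: reader signature maps from writer signature
  writer required, int32 -> int32: reader contact.duration maps from writer contact.zip
  writer required, string -> string: reader contact.country maps from writer contact.country
  writer required, bool -> bool: reader contact.active maps from writer contact.active
  writer required, float32 -> float32: reader contact.balance maps from writer contact.balance
  => backward verdict for Account: COMPATIBLE, no violations
checking forward for Account: reader v1 against writer v2:
  writer required, Meta -> Meta: reader contact maps from writer contact
  writer required, int64 -> int64: reader id maps from writer version
  writer required, int64 -> int64: reader age maps from writer age
  writer required, int64 -> int64: reader seq maps from writer seq
  writer required, bytes -> bytes: reader signature maps from writer signature
  writer required, int32 -> int32: reader contact.zip maps from writer contact.duration
  writer required, string -> string: reader contact.country maps from writer contact.country
  writer required, bool -> bool: reader contact.active maps from writer contact.active
  writer required, float32 -> float32: reader contact.balance maps from writer contact.balance
  => forward verdict for Account: COMPATIBLE, no violations
migrating the Account value to v1:
  contact.zip := 40 (from writer duration)
  contact.country := "delta"
  contact.active := true
  contact.balance := 0.25
  id := 12 (from writer version)
  age := 3
  seq := 5
  signature := 0xBEEF
  => decoded: {"contact": {"zip": 40, "country": "delta", "active": true, "balance": 0.25}, "id": 12, "age": 3, "seq": 5, "signature": 0xBEEF}


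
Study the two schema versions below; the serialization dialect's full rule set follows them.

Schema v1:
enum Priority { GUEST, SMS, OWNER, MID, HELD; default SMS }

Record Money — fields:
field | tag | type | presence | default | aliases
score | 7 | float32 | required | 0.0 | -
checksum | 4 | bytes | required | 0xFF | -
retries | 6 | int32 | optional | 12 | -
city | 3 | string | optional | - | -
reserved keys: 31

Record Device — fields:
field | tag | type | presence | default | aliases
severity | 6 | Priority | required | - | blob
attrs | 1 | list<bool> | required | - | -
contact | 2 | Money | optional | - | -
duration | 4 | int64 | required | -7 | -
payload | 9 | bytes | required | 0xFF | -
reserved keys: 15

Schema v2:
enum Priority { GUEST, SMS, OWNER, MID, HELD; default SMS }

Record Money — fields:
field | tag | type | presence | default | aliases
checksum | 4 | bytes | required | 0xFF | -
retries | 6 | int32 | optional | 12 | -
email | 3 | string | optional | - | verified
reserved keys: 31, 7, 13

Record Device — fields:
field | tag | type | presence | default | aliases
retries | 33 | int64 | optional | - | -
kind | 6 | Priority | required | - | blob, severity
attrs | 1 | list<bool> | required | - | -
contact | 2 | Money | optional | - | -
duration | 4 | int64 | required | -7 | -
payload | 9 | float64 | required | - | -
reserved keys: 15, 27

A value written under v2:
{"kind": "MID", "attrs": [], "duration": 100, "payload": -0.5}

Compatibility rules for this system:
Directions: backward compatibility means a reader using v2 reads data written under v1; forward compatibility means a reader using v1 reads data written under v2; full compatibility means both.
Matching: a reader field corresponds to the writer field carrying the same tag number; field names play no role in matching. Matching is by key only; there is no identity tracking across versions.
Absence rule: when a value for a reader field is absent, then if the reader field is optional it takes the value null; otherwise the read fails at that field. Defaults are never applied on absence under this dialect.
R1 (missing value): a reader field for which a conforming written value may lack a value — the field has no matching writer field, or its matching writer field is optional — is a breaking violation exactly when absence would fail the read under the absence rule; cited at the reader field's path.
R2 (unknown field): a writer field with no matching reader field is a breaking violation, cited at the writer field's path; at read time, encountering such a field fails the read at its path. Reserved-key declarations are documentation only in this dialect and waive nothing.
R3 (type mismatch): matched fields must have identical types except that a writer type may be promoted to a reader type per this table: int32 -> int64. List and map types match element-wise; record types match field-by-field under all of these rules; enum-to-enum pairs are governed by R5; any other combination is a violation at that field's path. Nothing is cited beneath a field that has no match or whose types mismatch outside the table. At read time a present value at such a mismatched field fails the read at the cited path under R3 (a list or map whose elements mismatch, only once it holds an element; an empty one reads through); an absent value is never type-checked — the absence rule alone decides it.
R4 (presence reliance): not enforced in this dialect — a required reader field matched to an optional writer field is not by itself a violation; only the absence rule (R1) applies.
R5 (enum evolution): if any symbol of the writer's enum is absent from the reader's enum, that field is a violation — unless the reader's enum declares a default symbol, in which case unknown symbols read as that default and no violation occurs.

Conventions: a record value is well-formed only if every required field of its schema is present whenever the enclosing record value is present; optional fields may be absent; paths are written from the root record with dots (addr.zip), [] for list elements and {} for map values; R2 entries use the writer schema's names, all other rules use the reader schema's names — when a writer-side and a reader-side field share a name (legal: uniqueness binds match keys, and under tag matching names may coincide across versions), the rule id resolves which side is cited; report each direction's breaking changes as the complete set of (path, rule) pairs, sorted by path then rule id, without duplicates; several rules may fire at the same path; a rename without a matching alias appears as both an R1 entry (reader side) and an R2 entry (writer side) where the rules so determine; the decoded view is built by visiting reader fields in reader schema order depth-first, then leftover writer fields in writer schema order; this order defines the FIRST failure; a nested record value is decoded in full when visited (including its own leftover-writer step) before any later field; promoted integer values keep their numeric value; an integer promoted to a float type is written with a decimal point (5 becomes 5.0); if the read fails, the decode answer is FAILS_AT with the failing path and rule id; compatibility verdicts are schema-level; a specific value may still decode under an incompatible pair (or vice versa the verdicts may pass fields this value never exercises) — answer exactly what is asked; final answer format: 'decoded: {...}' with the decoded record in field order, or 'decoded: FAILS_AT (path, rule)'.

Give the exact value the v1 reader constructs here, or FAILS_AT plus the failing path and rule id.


decoded: FAILS_AT (payload, R3)

in Device below, arrows point writer -> reader
migrating the Device value to v1:
  severity := "MID" (from writer kind)
  attrs := []
  contact := null (not supplied -> null)
  duration := 100
  read fails at payload under R3
  => FAILS_AT (payload, R3)
ruling out the remaining Device differences:
  added field retries to record Device: optional int64, tag 33 (in v2 it sits immediately before kind) -> affects the rule determinations only; this particular Device value decodes identically
  renamed field city to email in record Money -> no rule fires on it and the decoded Device view is identical with or without it
  renamed field severity to kind in record Device (alias severity declared on the renamed field) -> no rule fires on it and the decoded Device view is identical with or without it
  removed field score from record Money (its key 7 joins the reserved list) -> affects the rule determinations only; this particular Device value decodes identically


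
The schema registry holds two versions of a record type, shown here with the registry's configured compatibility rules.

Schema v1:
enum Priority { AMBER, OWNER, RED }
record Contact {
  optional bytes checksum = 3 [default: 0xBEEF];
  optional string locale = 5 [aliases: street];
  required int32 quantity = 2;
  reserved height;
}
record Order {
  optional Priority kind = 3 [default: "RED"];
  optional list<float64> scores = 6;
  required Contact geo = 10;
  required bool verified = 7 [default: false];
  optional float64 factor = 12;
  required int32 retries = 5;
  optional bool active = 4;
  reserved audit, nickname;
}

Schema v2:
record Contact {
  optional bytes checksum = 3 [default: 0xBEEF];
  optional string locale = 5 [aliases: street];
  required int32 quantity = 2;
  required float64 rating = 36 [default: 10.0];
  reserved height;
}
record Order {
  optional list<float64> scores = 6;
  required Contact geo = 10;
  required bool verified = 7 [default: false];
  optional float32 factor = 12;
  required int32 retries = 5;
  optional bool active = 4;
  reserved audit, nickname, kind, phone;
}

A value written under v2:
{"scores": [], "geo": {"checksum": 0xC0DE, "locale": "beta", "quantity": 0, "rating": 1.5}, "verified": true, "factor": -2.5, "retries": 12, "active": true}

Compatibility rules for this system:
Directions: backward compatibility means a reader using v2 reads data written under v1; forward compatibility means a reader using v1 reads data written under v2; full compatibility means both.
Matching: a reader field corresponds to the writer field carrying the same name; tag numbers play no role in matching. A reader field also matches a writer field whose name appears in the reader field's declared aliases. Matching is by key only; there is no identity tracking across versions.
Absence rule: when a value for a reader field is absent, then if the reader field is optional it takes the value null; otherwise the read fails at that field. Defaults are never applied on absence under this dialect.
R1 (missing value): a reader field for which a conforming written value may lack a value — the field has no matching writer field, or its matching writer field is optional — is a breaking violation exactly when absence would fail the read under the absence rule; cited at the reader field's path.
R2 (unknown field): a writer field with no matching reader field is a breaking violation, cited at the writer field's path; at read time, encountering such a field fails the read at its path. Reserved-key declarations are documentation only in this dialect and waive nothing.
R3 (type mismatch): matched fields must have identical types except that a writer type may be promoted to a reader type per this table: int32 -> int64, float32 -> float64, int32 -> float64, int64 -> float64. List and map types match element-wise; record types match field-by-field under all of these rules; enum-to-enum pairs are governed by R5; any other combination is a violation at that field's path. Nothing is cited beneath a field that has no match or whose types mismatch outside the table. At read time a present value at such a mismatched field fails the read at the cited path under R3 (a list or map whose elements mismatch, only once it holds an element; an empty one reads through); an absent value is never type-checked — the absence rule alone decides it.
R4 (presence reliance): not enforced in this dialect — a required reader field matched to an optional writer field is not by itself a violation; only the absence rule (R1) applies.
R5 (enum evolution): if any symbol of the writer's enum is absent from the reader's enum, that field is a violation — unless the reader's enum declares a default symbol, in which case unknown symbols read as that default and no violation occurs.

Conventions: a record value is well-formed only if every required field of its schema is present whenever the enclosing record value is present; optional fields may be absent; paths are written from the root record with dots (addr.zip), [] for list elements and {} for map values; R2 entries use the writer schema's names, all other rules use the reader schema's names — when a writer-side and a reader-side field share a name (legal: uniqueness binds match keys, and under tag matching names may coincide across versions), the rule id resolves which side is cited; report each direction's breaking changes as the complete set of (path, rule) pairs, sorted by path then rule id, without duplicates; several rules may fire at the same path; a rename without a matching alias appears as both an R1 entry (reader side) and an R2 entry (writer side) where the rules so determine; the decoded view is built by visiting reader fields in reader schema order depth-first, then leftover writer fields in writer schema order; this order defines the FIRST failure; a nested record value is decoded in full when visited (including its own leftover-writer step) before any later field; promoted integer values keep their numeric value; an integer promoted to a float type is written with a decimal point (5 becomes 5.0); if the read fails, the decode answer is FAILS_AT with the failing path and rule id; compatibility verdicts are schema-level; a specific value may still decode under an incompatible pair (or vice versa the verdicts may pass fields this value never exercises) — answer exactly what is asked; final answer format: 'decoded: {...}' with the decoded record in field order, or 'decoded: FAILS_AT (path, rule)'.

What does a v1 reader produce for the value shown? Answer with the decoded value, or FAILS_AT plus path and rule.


in Order below, arrows point writer -> reader
decoding the Order value with the v1 reader:
  kind := null (not supplied -> null)
  scores := []
  geo.checksum := 0xC0DE
  geo.locale := "beta"
  geo.quantity := 0
  read fails at geo.rating under R2 (unknown field)
  => FAILS_AT (geo.rating, R2)
checking off the Order differences that do not matter here:
  field factor in record Order: type float64 changed to float32 -> matters for Order compatibility verdicts, not for this value's decode
  removed field kind from record Order (its key "kind" joins the reserved list) -> matters for Order compatibility verdicts, not for this value's decode

decoded: FAILS_AT (geo.rating, R2)
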